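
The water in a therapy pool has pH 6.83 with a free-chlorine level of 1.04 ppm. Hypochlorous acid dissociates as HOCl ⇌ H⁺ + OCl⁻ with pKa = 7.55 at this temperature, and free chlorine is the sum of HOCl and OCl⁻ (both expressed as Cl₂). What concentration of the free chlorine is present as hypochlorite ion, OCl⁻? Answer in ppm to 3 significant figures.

[OCl⁻]/[HOCl] = 10^(pH − pKa) = 10^(6.83 − 7.55) = 10^-0.72 = 0.1905.
Fraction as HOCl = 1 / (1 + 0.1905) = 0.84.
OCl⁻ = (1 − 0.84) × 1.04 ppm = 0.1665 ppm.

0.166 ppm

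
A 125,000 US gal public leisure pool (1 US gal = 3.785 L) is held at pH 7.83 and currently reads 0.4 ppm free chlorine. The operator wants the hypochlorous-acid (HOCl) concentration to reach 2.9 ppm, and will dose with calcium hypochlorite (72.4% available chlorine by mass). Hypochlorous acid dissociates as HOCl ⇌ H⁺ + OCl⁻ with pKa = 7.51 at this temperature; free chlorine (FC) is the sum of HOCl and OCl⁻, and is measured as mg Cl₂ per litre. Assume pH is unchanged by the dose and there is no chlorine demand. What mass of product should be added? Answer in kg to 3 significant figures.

5.59 kg

Volume: 125,000 US gal × 3.785 L/gal = 473,125 L.
[OCl⁻]/[HOCl] = 10^(pH − pKa) = 10^(7.83 − 7.51) = 2.089; fraction as HOCl = 1/(1 + 2.089) = 0.3237.
Free chlorine required for 2.9 ppm HOCl: 2.9 / 0.3237 = 8.959 ppm.
FC to add: 8.959 − 0.4 = 8.559 mg/L as Cl₂.
Cl₂ equivalent: 8.559 mg/L × 473,125 L = 4049 g.
Product at 72.4% available Cl: 4049 / 0.724 = 5593 g.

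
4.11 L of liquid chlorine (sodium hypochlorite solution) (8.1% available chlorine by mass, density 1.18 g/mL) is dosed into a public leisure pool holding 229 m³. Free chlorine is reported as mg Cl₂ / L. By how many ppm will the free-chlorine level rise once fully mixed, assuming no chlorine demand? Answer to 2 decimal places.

1.72 ppm

Volume: 229 m³ = 229,000 L.
Mass of solution: 4.11 L × 1000 mL/L × 1.18 g/mL = 4850 g.
Available chlorine delivered: 4850 g × 0.081 = 392.8 g as Cl₂.
Concentration rise: 392.8 g / 229,000 L = 1.715 mg/L = 1.72 ppm.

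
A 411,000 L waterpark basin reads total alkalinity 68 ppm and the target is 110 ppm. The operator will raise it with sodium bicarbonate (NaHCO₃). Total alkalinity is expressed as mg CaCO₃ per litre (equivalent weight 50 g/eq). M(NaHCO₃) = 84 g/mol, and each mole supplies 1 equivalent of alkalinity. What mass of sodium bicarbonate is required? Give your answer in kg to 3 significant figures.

Alkalinity to add: (110 − 68) = 42 mg/L as CaCO₃ × 411,000 L = 17,260 g as CaCO₃.
Equivalents: 17,260 g ÷ 50 g/eq = 345.2 eq.
NaHCO₃ supplies 1 eq per mole → 345.2 mol.
Mass: 345.2 mol × 84 g/mol = 29,000 g.

29.0 kg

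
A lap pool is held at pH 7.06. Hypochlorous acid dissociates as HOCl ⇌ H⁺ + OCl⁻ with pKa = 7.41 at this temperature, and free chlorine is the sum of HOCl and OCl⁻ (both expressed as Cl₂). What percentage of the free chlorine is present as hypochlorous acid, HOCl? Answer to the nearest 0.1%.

69.1%

[OCl⁻]/[HOCl] = 10^(pH − pKa) = 10^(7.06 − 7.41) = 10^-0.35 = 0.4467.
Fraction as HOCl = 1 / (1 + 0.4467) = 0.6912.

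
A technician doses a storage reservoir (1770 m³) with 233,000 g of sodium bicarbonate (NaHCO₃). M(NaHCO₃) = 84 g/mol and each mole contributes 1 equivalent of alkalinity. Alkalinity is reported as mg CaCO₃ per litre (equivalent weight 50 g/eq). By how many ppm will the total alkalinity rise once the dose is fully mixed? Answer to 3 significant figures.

78.4 ppm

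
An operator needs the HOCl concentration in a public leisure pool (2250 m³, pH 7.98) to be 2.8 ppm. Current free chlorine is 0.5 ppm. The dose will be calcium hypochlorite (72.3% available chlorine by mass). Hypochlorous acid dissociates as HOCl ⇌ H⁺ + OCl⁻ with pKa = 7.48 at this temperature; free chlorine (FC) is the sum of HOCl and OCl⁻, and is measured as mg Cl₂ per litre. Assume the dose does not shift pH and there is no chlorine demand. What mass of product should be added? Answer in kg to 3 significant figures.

34.7 kg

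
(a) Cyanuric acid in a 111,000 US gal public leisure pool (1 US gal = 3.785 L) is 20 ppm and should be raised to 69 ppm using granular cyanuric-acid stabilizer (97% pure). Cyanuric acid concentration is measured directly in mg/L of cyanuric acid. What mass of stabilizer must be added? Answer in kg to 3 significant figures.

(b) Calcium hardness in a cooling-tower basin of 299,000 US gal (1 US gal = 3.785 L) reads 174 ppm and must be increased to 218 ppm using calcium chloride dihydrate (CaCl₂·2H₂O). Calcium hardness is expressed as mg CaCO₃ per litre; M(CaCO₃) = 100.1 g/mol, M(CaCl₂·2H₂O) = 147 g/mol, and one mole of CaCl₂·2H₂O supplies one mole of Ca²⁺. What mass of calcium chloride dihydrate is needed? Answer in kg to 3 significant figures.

(a) Volume: 111,000 US gal × 3.785 L/gal = 420,135 L.
(a) CYA to add: (69 − 20) = 49 mg/L × 420,135 L = 20,590 g cyanuric acid.
(a) At 97% purity: 20,590 / 0.97 = 21,220 g product.

(b) Volume: 299,000 US gal × 3.785 L/gal = 1,131,715 L.
(b) Hardness to add: (218 − 174) = 44 mg/L as CaCO₃ × 1,131,715 L = 49,800 g as CaCO₃.
(b) Moles of Ca²⁺ (1 mol Ca²⁺ ≡ 1 mol CaCO₃): 49,800 / 100.1 g/mol = 497.5 mol.
(b) Mass of CaCl₂·2H₂O: 497.5 × 147 = 73,130 g.

(a) 21.2 kg; (b) 73.1 kg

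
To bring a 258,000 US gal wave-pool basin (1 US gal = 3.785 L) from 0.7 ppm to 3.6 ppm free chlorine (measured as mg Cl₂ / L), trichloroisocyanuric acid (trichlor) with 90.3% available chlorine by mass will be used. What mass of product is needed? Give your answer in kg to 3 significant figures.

Volume: 258,000 US gal × 3.785 L/gal = 976,530 L.
Chlorine deficit: 3.6 − 0.7 = 2.9 ppm = 2.9 mg/L as Cl₂.
Cl₂ equivalent needed: 2.9 mg/L × 976,530 L = 2,832,000 mg = 2832 g.
Product at 90.3% available chlorine: 2832 / 0.903 = 3136 g.

3.14 kg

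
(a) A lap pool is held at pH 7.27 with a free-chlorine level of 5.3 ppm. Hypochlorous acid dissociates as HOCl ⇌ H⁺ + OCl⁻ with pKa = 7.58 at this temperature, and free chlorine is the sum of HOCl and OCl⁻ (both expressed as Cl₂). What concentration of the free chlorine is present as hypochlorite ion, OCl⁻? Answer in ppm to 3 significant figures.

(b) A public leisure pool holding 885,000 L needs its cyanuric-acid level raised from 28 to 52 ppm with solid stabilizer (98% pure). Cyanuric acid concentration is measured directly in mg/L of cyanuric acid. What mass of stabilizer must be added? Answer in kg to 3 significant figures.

(a) 1.74 ppm; (b) 21.7 kg

(a) [OCl⁻]/[HOCl] = 10^(pH − pKa) = 10^(7.27 − 7.58) = 10^-0.31 = 0.4898.
(a) Fraction as HOCl = 1 / (1 + 0.4898) = 0.6712.
(a) OCl⁻ = (1 − 0.6712) × 5.3 ppm = 1.742 ppm.

(b) CYA to add: (52 − 28) = 24 mg/L × 885,000 L = 21,240 g cyanuric acid.
(b) At 98% purity: 21,240 / 0.98 = 21,670 g product.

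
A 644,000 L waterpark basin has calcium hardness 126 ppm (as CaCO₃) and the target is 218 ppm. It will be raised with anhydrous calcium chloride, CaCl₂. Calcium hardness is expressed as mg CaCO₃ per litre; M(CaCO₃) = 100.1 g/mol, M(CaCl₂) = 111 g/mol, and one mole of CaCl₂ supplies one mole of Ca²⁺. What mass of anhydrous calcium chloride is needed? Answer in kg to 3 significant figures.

Hardness to add: (218 − 126) = 92 mg/L as CaCO₃ × 644,000 L = 59,250 g as CaCO₃.
Moles of Ca²⁺ (1 mol Ca²⁺ ≡ 1 mol CaCO₃): 59,250 / 100.1 g/mol = 591.9 mol.
Mass of CaCl₂: 591.9 × 111 = 65,700 g.

65.7 kg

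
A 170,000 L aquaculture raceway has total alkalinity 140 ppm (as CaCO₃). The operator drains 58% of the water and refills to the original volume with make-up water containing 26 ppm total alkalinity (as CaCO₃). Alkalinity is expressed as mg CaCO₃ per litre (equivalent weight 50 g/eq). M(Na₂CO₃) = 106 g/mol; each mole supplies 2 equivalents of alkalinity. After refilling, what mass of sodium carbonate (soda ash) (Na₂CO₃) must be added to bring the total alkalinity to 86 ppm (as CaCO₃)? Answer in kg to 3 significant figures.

2.18 kg

After draining 58% and refilling: 140 × 0.42 + 26 × 0.58 = 73.88 ppm.
Deficit to target: 86 − 73.88 = 12.12 mg/L.
As CaCO₃: 12.12 mg/L × 170,000 L = 2060 g; ÷ 50 g/eq ÷ 2 = 20.6 mol Na₂CO₃.
Mass: 20.6 × 106 = 2184 g.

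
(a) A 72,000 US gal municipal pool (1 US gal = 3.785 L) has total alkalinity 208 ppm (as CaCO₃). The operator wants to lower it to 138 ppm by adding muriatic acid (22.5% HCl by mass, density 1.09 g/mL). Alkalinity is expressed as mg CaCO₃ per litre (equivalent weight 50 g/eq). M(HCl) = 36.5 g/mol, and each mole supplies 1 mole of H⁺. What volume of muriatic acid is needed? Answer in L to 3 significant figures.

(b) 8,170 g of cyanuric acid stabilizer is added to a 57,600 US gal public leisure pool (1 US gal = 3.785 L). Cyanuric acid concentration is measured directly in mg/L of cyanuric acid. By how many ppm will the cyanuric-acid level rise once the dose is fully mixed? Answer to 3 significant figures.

(a) 56.8 L; (b) 37.5 ppm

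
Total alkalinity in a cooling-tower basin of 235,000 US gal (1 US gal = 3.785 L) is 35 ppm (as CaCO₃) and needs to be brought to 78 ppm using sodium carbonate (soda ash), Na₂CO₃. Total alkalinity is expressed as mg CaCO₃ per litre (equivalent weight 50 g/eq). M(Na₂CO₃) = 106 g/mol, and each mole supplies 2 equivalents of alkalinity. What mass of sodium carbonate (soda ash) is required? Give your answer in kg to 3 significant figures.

40.5 kg

Volume: 235,000 US gal × 3.785 L/gal = 889,475 L.
Alkalinity to add: (78 − 35) = 43 mg/L as CaCO₃ × 889,475 L = 38,250 g as CaCO₃.
Equivalents: 38,250 g ÷ 50 g/eq = 764.9 eq.
Each mole of Na₂CO₃ supplies 2 eq, so 764.9 / 2 = 382.5 mol.
Mass: 382.5 mol × 106 g/mol = 40,540 g.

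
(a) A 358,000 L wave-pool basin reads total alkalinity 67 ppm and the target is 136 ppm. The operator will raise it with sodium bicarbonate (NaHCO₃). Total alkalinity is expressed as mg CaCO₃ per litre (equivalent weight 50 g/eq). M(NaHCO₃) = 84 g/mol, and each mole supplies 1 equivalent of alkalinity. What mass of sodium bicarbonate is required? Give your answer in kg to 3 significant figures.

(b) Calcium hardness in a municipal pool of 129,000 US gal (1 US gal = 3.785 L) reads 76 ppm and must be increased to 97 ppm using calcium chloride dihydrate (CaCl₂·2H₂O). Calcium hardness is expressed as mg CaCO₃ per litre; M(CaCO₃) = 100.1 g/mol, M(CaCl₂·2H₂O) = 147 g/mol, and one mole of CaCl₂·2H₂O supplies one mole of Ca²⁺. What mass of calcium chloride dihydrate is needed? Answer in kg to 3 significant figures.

(a) 41.5 kg; (b) 15.1 kg

(a) Alkalinity to add: (136 − 67) = 69 mg/L as CaCO₃ × 358,000 L = 24,700 g as CaCO₃.
(a) Equivalents: 24,700 g ÷ 50 g/eq = 494 eq.
(a) NaHCO₃ supplies 1 eq per mole → 494 mol.
(a) Mass: 494 mol × 84 g/mol = 41,500 g.

(b) Volume: 129,000 US gal × 3.785 L/gal = 488,265 L.
(b) Hardness to add: (97 − 76) = 21 mg/L as CaCO₃ × 488,265 L = 10,250 g as CaCO₃.
(b) Moles of Ca²⁺ (1 mol Ca²⁺ ≡ 1 mol CaCO₃): 10,250 / 100.1 g/mol = 102.4 mol.
(b) Mass of CaCl₂·2H₂O: 102.4 × 147 = 15,060 g.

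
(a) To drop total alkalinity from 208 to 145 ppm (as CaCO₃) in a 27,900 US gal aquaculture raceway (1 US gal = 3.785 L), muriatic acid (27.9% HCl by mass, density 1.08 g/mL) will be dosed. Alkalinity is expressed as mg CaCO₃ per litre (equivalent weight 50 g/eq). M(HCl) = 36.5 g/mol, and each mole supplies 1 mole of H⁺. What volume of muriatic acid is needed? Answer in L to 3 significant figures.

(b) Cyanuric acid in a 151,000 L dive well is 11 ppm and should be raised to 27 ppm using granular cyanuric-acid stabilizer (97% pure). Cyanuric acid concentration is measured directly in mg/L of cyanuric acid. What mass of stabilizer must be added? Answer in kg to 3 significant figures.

(a) Volume: 27,900 US gal × 3.785 L/gal = 105,602 L.
(a) Alkalinity to neutralize: (208 − 145) = 63 mg/L as CaCO₃ × 105,602 L = 6653 g as CaCO₃.
(a) Equivalents of H⁺ required: 6653 ÷ 50 g/eq = 133.1 eq = 133.1 mol HCl.
(a) Mass of HCl: 133.1 × 36.5 = 4857 g.
(a) Mass of 27.9% solution: 4857 / 0.279 = 17,410 g.
(a) Volume: 17,410 g ÷ 1.08 g/mL = 16,120 mL.

(b) CYA to add: (27 − 11) = 16 mg/L × 151,000 L = 2416 g cyanuric acid.
(b) At 97% purity: 2416 / 0.97 = 2491 g product.

(a) 16.1 L; (b) 2.49 kg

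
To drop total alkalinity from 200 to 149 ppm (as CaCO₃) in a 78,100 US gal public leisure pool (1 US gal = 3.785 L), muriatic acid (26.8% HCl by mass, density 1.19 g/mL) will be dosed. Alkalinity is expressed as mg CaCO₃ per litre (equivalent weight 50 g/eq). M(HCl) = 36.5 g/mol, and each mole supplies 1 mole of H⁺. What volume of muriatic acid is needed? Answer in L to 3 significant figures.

34.5 L

Volume: 78,100 US gal × 3.785 L/gal = 295,608 L.
Alkalinity to neutralize: (200 − 149) = 51 mg/L as CaCO₃ × 295,608 L = 15,080 g as CaCO₃.
Equivalents of H⁺ required: 15,080 ÷ 50 g/eq = 301.5 eq = 301.5 mol HCl.
Mass of HCl: 301.5 × 36.5 = 11,010 g.
Mass of 26.8% solution: 11,010 / 0.268 = 41,070 g.
Volume: 41,070 g ÷ 1.19 g/mL = 34,510 mL.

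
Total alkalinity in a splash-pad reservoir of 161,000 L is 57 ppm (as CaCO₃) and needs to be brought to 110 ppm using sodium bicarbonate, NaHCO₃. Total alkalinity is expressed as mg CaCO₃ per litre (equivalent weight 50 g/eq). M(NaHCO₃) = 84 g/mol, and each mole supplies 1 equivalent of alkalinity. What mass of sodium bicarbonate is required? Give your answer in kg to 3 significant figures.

14.3 kg

Alkalinity to add: (110 − 57) = 53 mg/L as CaCO₃ × 161,000 L = 8533 g as CaCO₃.
Equivalents: 8533 g ÷ 50 g/eq = 170.7 eq.
NaHCO₃ supplies 1 eq per mole → 170.7 mol.
Mass: 170.7 mol × 84 g/mol = 14,340 g.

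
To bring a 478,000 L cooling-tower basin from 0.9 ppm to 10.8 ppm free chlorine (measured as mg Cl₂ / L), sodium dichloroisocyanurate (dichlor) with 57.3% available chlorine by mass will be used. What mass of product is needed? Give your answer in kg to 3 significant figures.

Chlorine deficit: 10.8 − 0.9 = 9.9 ppm = 9.9 mg/L as Cl₂.
Cl₂ equivalent needed: 9.9 mg/L × 478,000 L = 4,732,000 mg = 4732 g.
Product at 57.3% available chlorine: 4732 / 0.573 = 8259 g.

8.26 kg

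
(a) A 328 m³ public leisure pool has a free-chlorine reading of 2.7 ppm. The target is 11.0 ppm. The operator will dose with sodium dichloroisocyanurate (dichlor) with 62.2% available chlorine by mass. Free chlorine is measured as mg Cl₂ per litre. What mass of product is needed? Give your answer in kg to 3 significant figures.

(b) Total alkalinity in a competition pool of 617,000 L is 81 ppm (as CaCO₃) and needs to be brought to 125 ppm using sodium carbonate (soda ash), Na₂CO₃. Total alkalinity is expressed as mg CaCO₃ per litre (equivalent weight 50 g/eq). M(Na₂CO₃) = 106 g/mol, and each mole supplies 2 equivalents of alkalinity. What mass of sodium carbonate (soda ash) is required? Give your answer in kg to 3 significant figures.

(a) 4.38 kg; (b) 28.8 kg

(a) Volume: 328 m³ = 328,000 L.
(a) Chlorine deficit: 11.0 − 2.7 = 8.3 ppm = 8.3 mg/L as Cl₂.
(a) Cl₂ equivalent needed: 8.3 mg/L × 328,000 L = 2,722,000 mg = 2722 g.
(a) Product at 62.2% available chlorine: 2722 / 0.622 = 4377 g.

(b) Alkalinity to add: (125 − 81) = 44 mg/L as CaCO₃ × 617,000 L = 27,150 g as CaCO₃.
(b) Equivalents: 27,150 g ÷ 50 g/eq = 543 eq.
(b) Each mole of Na₂CO₃ supplies 2 eq, so 543 / 2 = 271.5 mol.
(b) Mass: 271.5 mol × 106 g/mol = 28,780 g.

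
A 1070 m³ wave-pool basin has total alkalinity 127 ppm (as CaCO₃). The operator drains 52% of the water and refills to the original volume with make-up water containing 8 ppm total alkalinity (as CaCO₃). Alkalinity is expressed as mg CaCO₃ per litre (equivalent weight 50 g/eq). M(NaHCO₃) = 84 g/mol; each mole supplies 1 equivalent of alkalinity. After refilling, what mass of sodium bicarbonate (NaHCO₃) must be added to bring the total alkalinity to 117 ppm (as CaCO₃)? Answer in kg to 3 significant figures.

Volume: 1070 m³ = 1,070,000 L.
After draining 52% and refilling: 127 × 0.48 + 8 × 0.52 = 65.12 ppm.
Deficit to target: 117 − 65.12 = 51.88 mg/L.
As CaCO₃: 51.88 mg/L × 1,070,000 L = 55,510 g; ÷ 50 g/eq ÷ 1 = 1110 mol NaHCO₃.
Mass: 1110 × 84 = 93,260 g.

93.3 kg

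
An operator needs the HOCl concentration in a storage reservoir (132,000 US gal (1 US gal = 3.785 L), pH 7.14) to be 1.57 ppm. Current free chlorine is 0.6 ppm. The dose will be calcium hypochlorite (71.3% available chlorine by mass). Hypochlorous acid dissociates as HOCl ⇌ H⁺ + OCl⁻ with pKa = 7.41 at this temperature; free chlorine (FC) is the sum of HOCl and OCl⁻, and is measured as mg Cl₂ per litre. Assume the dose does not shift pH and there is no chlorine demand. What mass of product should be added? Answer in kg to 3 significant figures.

Volume: 132,000 US gal × 3.785 L/gal = 499,620 L.
[OCl⁻]/[HOCl] = 10^(pH − pKa) = 10^(7.14 − 7.41) = 0.537; fraction as HOCl = 1/(1 + 0.537) = 0.6506.
Free chlorine required for 1.57 ppm HOCl: 1.57 / 0.6506 = 2.413 ppm.
FC to add: 2.413 − 0.6 = 1.813 mg/L as Cl₂.
Cl₂ equivalent: 1.813 mg/L × 499,620 L = 905.9 g.
Product at 71.3% available Cl: 905.9 / 0.713 = 1271 g.

1.27 kg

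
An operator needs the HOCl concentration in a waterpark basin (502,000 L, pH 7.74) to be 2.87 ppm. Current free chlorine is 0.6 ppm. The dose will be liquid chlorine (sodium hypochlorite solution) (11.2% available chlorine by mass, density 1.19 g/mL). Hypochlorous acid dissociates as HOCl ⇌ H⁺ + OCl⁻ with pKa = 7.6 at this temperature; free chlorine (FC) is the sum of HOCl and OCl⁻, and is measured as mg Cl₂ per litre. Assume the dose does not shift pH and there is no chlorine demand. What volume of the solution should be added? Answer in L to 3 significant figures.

[OCl⁻]/[HOCl] = 10^(pH − pKa) = 10^(7.74 − 7.6) = 1.38; fraction as HOCl = 1/(1 + 1.38) = 0.4201.
Free chlorine required for 2.87 ppm HOCl: 2.87 / 0.4201 = 6.832 ppm.
FC to add: 6.832 − 0.6 = 6.232 mg/L as Cl₂.
Cl₂ equivalent: 6.232 mg/L × 502,000 L = 3128 g.
Product at 11.2% available Cl: 3128 / 0.112 = 27,930 g.
Volume: 27,930 g ÷ 1.19 g/mL = 23,470 mL.

23.5 L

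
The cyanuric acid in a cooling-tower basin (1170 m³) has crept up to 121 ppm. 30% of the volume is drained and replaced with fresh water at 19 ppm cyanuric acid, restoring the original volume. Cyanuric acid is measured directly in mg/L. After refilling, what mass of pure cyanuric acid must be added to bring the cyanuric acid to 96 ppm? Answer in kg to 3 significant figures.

Volume: 1170 m³ = 1,170,000 L.
After draining 30% and refilling: 121 × 0.70 + 19 × 0.30 = 90.4 ppm.
Deficit to target: 96 − 90.4 = 5.6 mg/L.
Mass: 5.6 mg/L × 1,170,000 L = 6552 g cyanuric acid.

6.55 kg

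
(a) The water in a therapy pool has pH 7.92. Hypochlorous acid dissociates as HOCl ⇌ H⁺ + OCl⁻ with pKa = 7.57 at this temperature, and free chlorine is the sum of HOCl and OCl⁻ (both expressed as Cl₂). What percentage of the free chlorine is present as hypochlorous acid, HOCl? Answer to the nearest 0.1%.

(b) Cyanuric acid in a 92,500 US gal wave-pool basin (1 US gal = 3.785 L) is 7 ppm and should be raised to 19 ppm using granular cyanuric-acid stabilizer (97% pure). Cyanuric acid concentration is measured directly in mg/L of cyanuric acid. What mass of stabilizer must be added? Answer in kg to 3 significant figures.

(a) [OCl⁻]/[HOCl] = 10^(pH − pKa) = 10^(7.92 − 7.57) = 10^0.35 = 2.239.
(a) Fraction as HOCl = 1 / (1 + 2.239) = 0.3088.

(b) Volume: 92,500 US gal × 3.785 L/gal = 350,112 L.
(b) CYA to add: (19 − 7) = 12 mg/L × 350,112 L = 4201 g cyanuric acid.
(b) At 97% purity: 4201 / 0.97 = 4331 g product.

(a) 30.9%; (b) 4.33 kg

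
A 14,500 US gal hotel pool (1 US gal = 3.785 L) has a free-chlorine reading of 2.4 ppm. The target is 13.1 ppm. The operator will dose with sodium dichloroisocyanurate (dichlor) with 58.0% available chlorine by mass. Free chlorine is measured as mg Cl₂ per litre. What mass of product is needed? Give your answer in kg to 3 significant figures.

Volume: 14,500 US gal × 3.785 L/gal = 54,882 L.
Chlorine deficit: 13.1 − 2.4 = 10.7 ppm = 10.7 mg/L as Cl₂.
Cl₂ equivalent needed: 10.7 mg/L × 54,882 L = 587,200 mg = 587.2 g.
Product at 58.0% available chlorine: 587.2 / 0.58 = 1012 g.

1.01 kg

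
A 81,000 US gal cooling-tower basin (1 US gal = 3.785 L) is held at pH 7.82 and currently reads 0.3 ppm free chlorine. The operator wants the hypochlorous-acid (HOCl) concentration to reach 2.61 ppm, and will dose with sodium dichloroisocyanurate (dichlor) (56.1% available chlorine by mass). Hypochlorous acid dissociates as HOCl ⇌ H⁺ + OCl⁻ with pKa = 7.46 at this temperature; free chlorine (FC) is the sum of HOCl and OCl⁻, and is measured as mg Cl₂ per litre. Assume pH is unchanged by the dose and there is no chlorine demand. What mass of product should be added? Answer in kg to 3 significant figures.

4.53 kg

Volume: 81,000 US gal × 3.785 L/gal = 306,585 L.
[OCl⁻]/[HOCl] = 10^(pH − pKa) = 10^(7.82 − 7.46) = 2.291; fraction as HOCl = 1/(1 + 2.291) = 0.3039.
Free chlorine required for 2.61 ppm HOCl: 2.61 / 0.3039 = 8.589 ppm.
FC to add: 8.589 − 0.3 = 8.289 mg/L as Cl₂.
Cl₂ equivalent: 8.289 mg/L × 306,585 L = 2541 g.
Product at 56.1% available Cl: 2541 / 0.561 = 4530 g.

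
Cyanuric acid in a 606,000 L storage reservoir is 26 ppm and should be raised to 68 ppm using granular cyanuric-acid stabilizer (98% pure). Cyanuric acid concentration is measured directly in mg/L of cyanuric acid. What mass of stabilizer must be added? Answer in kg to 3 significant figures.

26.0 kg

CYA to add: (68 − 26) = 42 mg/L × 606,000 L = 25,450 g cyanuric acid.
At 98% purity: 25,450 / 0.98 = 25,970 g product.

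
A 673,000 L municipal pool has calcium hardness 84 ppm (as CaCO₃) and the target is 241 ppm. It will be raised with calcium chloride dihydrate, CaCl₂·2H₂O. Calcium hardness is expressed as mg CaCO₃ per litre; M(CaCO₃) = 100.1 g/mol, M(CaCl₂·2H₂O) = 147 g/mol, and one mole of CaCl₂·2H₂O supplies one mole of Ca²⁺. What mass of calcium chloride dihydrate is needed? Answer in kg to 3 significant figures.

Hardness to add: (241 − 84) = 157 mg/L as CaCO₃ × 673,000 L = 105,700 g as CaCO₃.
Moles of Ca²⁺ (1 mol Ca²⁺ ≡ 1 mol CaCO₃): 105,700 / 100.1 g/mol = 1056 mol.
Mass of CaCl₂·2H₂O: 1056 × 147 = 155,200 g.

155 kg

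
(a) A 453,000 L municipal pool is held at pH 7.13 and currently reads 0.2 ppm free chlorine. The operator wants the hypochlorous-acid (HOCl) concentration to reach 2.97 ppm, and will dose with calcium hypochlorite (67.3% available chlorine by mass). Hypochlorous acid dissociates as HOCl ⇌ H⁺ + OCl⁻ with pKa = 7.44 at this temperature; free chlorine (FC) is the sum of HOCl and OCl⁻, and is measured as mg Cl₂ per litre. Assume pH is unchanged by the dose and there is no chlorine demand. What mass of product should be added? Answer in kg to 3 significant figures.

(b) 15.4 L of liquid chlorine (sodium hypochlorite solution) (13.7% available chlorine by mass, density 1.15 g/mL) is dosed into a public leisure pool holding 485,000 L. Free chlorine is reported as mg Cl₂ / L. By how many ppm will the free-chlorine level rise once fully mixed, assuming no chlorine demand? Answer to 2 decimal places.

(a) 2.84 kg; (b) 5.00 ppm

(a) [OCl⁻]/[HOCl] = 10^(pH − pKa) = 10^(7.13 − 7.44) = 0.4898; fraction as HOCl = 1/(1 + 0.4898) = 0.6712.
(a) Free chlorine required for 2.97 ppm HOCl: 2.97 / 0.6712 = 4.425 ppm.
(a) FC to add: 4.425 − 0.2 = 4.225 mg/L as Cl₂.
(a) Cl₂ equivalent: 4.225 mg/L × 453,000 L = 1914 g.
(a) Product at 67.3% available Cl: 1914 / 0.673 = 2844 g.

(b) Mass of solution: 15.4 L × 1000 mL/L × 1.15 g/mL = 17,710 g.
(b) Available chlorine delivered: 17,710 g × 0.137 = 2426 g as Cl₂.
(b) Concentration rise: 2426 g / 485,000 L = 5.003 mg/L = 5.00 ppm.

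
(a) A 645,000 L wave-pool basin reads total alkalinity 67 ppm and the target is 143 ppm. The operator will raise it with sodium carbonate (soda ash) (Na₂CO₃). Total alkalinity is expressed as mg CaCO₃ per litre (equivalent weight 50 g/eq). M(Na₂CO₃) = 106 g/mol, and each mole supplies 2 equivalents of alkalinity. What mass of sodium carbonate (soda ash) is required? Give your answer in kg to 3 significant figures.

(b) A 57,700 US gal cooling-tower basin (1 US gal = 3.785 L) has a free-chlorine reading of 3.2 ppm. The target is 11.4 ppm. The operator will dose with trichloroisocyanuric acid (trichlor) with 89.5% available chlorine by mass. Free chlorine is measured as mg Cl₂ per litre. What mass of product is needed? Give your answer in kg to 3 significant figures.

(a) Alkalinity to add: (143 − 67) = 76 mg/L as CaCO₃ × 645,000 L = 49,020 g as CaCO₃.
(a) Equivalents: 49,020 g ÷ 50 g/eq = 980.4 eq.
(a) Each mole of Na₂CO₃ supplies 2 eq, so 980.4 / 2 = 490.2 mol.
(a) Mass: 490.2 mol × 106 g/mol = 51,960 g.

(b) Volume: 57,700 US gal × 3.785 L/gal = 218,394 L.
(b) Chlorine deficit: 11.4 − 3.2 = 8.2 ppm = 8.2 mg/L as Cl₂.
(b) Cl₂ equivalent needed: 8.2 mg/L × 218,394 L = 1,791,000 mg = 1791 g.
(b) Product at 89.5% available chlorine: 1791 / 0.895 = 2001 g.

(a) 52.0 kg; (b) 2.00 kg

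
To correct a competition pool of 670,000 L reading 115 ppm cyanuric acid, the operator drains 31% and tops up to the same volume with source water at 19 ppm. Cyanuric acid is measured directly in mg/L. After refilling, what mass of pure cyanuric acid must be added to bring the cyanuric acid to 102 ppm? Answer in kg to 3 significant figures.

11.2 kg

After draining 31% and refilling: 115 × 0.69 + 19 × 0.31 = 85.24 ppm.
Deficit to target: 102 − 85.24 = 16.76 mg/L.
Mass: 16.76 mg/L × 670,000 L = 11,230 g cyanuric acid.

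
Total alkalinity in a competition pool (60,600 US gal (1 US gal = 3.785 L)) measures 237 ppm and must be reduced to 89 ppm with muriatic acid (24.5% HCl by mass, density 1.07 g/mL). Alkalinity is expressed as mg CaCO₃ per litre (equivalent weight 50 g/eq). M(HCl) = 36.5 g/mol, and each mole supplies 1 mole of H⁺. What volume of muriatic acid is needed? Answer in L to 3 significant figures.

94.5 L

Volume: 60,600 US gal × 3.785 L/gal = 229,371 L.
Alkalinity to neutralize: (237 − 89) = 148 mg/L as CaCO₃ × 229,371 L = 33,950 g as CaCO₃.
Equivalents of H⁺ required: 33,950 ÷ 50 g/eq = 678.9 eq = 678.9 mol HCl.
Mass of HCl: 678.9 × 36.5 = 24,780 g.
Mass of 24.5% solution: 24,780 / 0.245 = 101,100 g.
Volume: 101,100 g ÷ 1.07 g/mL = 94,530 mL.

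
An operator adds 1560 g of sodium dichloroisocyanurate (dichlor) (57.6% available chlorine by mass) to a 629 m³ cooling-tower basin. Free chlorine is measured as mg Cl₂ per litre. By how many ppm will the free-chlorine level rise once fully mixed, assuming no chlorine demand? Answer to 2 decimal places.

1.43 ppm

Volume: 629 m³ = 629,000 L.
Available chlorine delivered: 1560 g × 0.576 = 898.6 g as Cl₂.
Concentration rise: 898.6 g / 629,000 L = 1.429 mg/L = 1.43 ppm.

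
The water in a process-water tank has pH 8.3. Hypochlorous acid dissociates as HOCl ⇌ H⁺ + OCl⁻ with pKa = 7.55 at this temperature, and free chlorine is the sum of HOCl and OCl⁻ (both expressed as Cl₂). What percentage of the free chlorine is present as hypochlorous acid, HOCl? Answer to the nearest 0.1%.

[OCl⁻]/[HOCl] = 10^(pH − pKa) = 10^(8.3 − 7.55) = 10^0.75 = 5.623.
Fraction as HOCl = 1 / (1 + 5.623) = 0.151.

15.1%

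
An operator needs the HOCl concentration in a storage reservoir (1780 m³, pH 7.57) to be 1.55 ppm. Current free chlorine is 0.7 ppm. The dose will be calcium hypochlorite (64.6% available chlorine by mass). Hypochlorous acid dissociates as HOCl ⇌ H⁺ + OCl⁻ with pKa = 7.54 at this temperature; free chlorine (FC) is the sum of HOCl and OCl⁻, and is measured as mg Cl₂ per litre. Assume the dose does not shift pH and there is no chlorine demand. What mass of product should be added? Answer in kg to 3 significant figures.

Volume: 1780 m³ = 1,780,000 L.
[OCl⁻]/[HOCl] = 10^(pH − pKa) = 10^(7.57 − 7.54) = 1.072; fraction as HOCl = 1/(1 + 1.072) = 0.4827.
Free chlorine required for 1.55 ppm HOCl: 1.55 / 0.4827 = 3.211 ppm.
FC to add: 3.211 − 0.7 = 2.511 mg/L as Cl₂.
Cl₂ equivalent: 2.511 mg/L × 1,780,000 L = 4469 g.
Product at 64.6% available Cl: 4469 / 0.646 = 6918 g.

6.92 kg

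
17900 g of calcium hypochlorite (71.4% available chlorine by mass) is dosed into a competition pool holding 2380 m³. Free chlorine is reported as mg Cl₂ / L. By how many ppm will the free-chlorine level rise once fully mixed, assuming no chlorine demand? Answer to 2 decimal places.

Volume: 2380 m³ = 2,380,000 L.
Available chlorine delivered: 17,900 g × 0.714 = 12,780 g as Cl₂.
Concentration rise: 12,780 g / 2,380,000 L = 5.37 mg/L = 5.37 ppm.

5.37 ppm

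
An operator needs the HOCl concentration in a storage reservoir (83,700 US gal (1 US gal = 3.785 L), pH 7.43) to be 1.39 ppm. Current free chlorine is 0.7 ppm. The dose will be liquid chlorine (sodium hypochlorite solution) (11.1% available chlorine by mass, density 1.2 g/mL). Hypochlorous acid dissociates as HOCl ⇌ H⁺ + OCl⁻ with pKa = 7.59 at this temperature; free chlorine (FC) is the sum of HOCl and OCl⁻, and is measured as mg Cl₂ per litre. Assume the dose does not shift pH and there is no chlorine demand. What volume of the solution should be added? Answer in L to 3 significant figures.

Volume: 83,700 US gal × 3.785 L/gal = 316,804 L.
[OCl⁻]/[HOCl] = 10^(pH − pKa) = 10^(7.43 − 7.59) = 0.6918; fraction as HOCl = 1/(1 + 0.6918) = 0.5911.
Free chlorine required for 1.39 ppm HOCl: 1.39 / 0.5911 = 2.352 ppm.
FC to add: 2.352 − 0.7 = 1.652 mg/L as Cl₂.
Cl₂ equivalent: 1.652 mg/L × 316,804 L = 523.2 g.
Product at 11.1% available Cl: 523.2 / 0.111 = 4714 g.
Volume: 4714 g ÷ 1.2 g/mL = 3928 mL.

3.93 L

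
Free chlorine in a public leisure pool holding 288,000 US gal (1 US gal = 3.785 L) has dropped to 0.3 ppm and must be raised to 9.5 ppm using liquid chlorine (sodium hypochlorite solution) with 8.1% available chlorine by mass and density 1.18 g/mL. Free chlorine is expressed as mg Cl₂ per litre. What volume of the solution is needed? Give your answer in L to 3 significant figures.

Volume: 288,000 US gal × 3.785 L/gal = 1,090,080 L.
Chlorine deficit: 9.5 − 0.3 = 9.2 ppm = 9.2 mg/L as Cl₂.
Cl₂ equivalent needed: 9.2 mg/L × 1,090,080 L = 10,030,000 mg = 10,030 g.
Product at 8.1% available chlorine: 10,030 / 0.081 = 123,800 g.
Volume at density 1.18 g/mL: 123,800 g ÷ 1.18 g/mL = 104,900 mL.

105 L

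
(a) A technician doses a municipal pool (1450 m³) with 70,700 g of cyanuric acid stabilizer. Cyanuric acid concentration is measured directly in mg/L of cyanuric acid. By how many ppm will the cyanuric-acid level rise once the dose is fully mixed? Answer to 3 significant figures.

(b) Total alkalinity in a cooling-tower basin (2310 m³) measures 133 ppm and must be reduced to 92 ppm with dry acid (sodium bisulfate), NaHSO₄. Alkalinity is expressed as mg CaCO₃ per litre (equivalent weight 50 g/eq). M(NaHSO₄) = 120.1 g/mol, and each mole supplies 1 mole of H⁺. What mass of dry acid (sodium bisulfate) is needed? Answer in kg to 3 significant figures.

(a) 48.8 ppm; (b) 227 kg

(a) Volume: 1450 m³ = 1,450,000 L.
(a) Rise: 70,700 g / 1,450,000 L × 1000 = 48.76 mg/L.

(b) Volume: 2310 m³ = 2,310,000 L.
(b) Alkalinity to neutralize: (133 − 92) = 41 mg/L as CaCO₃ × 2,310,000 L = 94,710 g as CaCO₃.
(b) Equivalents of H⁺ required: 94,710 ÷ 50 g/eq = 1894 eq = 1894 mol NaHSO₄.
(b) Mass of NaHSO₄: 1894 × 120.1 = 227,500 g.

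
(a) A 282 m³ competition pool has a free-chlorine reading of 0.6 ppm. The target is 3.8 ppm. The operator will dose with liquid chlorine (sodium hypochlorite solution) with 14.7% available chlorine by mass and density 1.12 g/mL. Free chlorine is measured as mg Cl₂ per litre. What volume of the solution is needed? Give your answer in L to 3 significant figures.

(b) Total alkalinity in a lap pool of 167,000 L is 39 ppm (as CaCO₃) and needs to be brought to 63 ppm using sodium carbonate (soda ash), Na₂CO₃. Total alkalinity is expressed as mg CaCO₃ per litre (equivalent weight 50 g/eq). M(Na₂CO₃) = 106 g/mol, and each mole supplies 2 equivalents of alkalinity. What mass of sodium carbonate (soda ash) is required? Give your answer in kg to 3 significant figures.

(a) 5.48 L; (b) 4.25 kg

(a) Volume: 282 m³ = 282,000 L.
(a) Chlorine deficit: 3.8 − 0.6 = 3.2 ppm = 3.2 mg/L as Cl₂.
(a) Cl₂ equivalent needed: 3.2 mg/L × 282,000 L = 902,400 mg = 902.4 g.
(a) Product at 14.7% available chlorine: 902.4 / 0.147 = 6139 g.
(a) Volume at density 1.12 g/mL: 6139 g ÷ 1.12 g/mL = 5481 mL.

(b) Alkalinity to add: (63 − 39) = 24 mg/L as CaCO₃ × 167,000 L = 4008 g as CaCO₃.
(b) Equivalents: 4008 g ÷ 50 g/eq = 80.16 eq.
(b) Each mole of Na₂CO₃ supplies 2 eq, so 80.16 / 2 = 40.08 mol.
(b) Mass: 40.08 mol × 106 g/mol = 4248 g.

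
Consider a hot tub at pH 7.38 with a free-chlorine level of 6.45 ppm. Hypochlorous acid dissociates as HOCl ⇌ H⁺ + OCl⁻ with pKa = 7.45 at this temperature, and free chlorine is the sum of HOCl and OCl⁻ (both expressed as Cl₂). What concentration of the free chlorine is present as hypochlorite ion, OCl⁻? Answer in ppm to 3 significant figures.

[OCl⁻]/[HOCl] = 10^(pH − pKa) = 10^(7.38 − 7.45) = 10^-0.07 = 0.8511.
Fraction as HOCl = 1 / (1 + 0.8511) = 0.5402.
OCl⁻ = (1 − 0.5402) × 6.45 ppm = 2.966 ppm.

2.97 ppm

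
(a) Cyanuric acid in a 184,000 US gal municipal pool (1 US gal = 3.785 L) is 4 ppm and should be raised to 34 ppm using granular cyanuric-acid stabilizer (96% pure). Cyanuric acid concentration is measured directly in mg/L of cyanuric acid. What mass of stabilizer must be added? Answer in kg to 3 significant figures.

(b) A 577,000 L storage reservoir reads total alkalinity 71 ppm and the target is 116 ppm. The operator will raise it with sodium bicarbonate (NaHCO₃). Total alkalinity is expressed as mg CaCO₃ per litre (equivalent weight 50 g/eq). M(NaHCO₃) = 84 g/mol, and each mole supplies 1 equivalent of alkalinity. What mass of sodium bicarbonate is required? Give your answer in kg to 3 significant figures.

(a) Volume: 184,000 US gal × 3.785 L/gal = 696,440 L.
(a) CYA to add: (34 − 4) = 30 mg/L × 696,440 L = 20,890 g cyanuric acid.
(a) At 96% purity: 20,890 / 0.96 = 21,760 g product.

(b) Alkalinity to add: (116 − 71) = 45 mg/L as CaCO₃ × 577,000 L = 25,960 g as CaCO₃.
(b) Equivalents: 25,960 g ÷ 50 g/eq = 519.3 eq.
(b) NaHCO₃ supplies 1 eq per mole → 519.3 mol.
(b) Mass: 519.3 mol × 84 g/mol = 43,620 g.

(a) 21.8 kg; (b) 43.6 kg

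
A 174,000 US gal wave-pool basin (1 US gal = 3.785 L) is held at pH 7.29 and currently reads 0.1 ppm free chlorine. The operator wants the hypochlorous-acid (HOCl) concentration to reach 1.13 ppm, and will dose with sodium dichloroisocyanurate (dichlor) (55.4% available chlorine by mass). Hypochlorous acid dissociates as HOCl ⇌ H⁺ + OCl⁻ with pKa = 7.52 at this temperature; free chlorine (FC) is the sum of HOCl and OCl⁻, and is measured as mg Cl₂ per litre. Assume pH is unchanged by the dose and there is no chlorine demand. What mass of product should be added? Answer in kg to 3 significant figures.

Volume: 174,000 US gal × 3.785 L/gal = 658,590 L.
[OCl⁻]/[HOCl] = 10^(pH − pKa) = 10^(7.29 − 7.52) = 0.5888; fraction as HOCl = 1/(1 + 0.5888) = 0.6294.
Free chlorine required for 1.13 ppm HOCl: 1.13 / 0.6294 = 1.795 ppm.
FC to add: 1.795 − 0.1 = 1.695 mg/L as Cl₂.
Cl₂ equivalent: 1.695 mg/L × 658,590 L = 1117 g.
Product at 55.4% available Cl: 1117 / 0.554 = 2015 g.

2.02 kg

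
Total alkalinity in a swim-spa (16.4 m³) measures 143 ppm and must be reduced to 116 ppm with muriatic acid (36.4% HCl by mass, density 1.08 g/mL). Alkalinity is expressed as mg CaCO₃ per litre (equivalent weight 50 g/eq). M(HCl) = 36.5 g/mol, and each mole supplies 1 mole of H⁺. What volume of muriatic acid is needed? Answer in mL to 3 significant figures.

822 mL

Volume: 16.4 m³ = 16,400 L.
Alkalinity to neutralize: (143 − 116) = 27 mg/L as CaCO₃ × 16,400 L = 442.8 g as CaCO₃.
Equivalents of H⁺ required: 442.8 ÷ 50 g/eq = 8.856 eq = 8.856 mol HCl.
Mass of HCl: 8.856 × 36.5 = 323.2 g.
Mass of 36.4% solution: 323.2 / 0.364 = 888 g.
Volume: 888 g ÷ 1.08 g/mL = 822.3 mL.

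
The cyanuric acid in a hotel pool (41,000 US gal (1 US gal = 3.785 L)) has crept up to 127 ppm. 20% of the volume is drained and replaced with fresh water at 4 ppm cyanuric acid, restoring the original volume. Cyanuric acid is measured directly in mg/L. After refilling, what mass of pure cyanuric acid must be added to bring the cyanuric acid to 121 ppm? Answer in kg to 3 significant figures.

Volume: 41,000 US gal × 3.785 L/gal = 155,185 L.
After draining 20% and refilling: 127 × 0.80 + 4 × 0.20 = 102.4 ppm.
Deficit to target: 121 − 102.4 = 18.6 mg/L.
Mass: 18.6 mg/L × 155,185 L = 2886 g cyanuric acid.

2.89 kg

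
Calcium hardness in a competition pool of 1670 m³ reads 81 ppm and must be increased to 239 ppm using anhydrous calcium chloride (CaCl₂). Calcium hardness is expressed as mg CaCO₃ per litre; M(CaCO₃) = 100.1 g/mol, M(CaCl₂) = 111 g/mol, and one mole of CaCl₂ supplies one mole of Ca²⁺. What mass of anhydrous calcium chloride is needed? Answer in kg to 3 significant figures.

293 kg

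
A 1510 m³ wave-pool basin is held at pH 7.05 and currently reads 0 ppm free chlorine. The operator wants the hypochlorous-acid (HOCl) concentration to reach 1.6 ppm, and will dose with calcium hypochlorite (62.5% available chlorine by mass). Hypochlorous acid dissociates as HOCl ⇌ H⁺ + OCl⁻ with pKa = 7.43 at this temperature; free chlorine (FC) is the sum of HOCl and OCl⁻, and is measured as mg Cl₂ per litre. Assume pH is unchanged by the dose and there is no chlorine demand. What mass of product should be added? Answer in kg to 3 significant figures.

5.48 kg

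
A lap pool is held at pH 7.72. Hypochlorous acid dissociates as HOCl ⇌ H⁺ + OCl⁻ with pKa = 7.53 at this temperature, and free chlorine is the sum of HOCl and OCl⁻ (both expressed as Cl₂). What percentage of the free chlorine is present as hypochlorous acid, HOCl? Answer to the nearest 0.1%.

39.2%

[OCl⁻]/[HOCl] = 10^(pH − pKa) = 10^(7.72 − 7.53) = 10^0.19 = 1.549.
Fraction as HOCl = 1 / (1 + 1.549) = 0.3923.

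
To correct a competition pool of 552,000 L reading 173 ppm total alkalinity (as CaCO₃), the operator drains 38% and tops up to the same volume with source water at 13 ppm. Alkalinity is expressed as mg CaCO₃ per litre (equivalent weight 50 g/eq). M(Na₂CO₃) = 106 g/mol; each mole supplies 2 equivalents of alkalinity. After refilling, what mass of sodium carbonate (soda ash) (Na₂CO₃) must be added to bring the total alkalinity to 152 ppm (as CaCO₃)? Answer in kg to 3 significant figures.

After draining 38% and refilling: 173 × 0.62 + 13 × 0.38 = 112.2 ppm.
Deficit to target: 152 − 112.2 = 39.8 mg/L.
As CaCO₃: 39.8 mg/L × 552,000 L = 21,970 g; ÷ 50 g/eq ÷ 2 = 219.7 mol Na₂CO₃.
Mass: 219.7 × 106 = 23,290 g.

23.3 kg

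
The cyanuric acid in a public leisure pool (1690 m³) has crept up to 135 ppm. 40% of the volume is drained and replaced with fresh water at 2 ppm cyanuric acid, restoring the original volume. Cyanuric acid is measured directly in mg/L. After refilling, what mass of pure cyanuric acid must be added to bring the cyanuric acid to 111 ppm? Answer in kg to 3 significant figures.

49.3 kg

Volume: 1690 m³ = 1,690,000 L.
After draining 40% and refilling: 135 × 0.60 + 2 × 0.40 = 81.8 ppm.
Deficit to target: 111 − 81.8 = 29.2 mg/L.
Mass: 29.2 mg/L × 1,690,000 L = 49,350 g cyanuric acid.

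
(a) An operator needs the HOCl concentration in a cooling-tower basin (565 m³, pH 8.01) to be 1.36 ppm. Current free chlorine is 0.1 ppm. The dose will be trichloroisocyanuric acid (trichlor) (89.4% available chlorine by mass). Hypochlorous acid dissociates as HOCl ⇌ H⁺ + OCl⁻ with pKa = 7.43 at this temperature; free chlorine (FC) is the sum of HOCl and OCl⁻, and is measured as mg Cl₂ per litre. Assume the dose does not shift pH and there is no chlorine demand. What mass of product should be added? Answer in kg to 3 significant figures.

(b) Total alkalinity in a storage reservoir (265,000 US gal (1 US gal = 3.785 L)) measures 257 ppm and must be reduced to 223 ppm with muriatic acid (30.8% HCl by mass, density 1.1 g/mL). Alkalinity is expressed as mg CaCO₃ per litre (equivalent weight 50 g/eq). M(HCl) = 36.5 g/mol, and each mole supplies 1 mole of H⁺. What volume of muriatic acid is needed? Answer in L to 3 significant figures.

(a) 4.06 kg; (b) 73.5 L

(a) Volume: 565 m³ = 565,000 L.
(a) [OCl⁻]/[HOCl] = 10^(pH − pKa) = 10^(8.01 − 7.43) = 3.802; fraction as HOCl = 1/(1 + 3.802) = 0.2083.
(a) Free chlorine required for 1.36 ppm HOCl: 1.36 / 0.2083 = 6.531 ppm.
(a) FC to add: 6.531 − 0.1 = 6.431 mg/L as Cl₂.
(a) Cl₂ equivalent: 6.431 mg/L × 565,000 L = 3633 g.
(a) Product at 89.4% available Cl: 3633 / 0.894 = 4064 g.

(b) Volume: 265,000 US gal × 3.785 L/gal = 1,003,025 L.
(b) Alkalinity to neutralize: (257 − 223) = 34 mg/L as CaCO₃ × 1,003,025 L = 34,100 g as CaCO₃.
(b) Equivalents of H⁺ required: 34,100 ÷ 50 g/eq = 682.1 eq = 682.1 mol HCl.
(b) Mass of HCl: 682.1 × 36.5 = 24,900 g.
(b) Mass of 30.8% solution: 24,900 / 0.308 = 80,830 g.
(b) Volume: 80,830 g ÷ 1.1 g/mL = 73,480 mL.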